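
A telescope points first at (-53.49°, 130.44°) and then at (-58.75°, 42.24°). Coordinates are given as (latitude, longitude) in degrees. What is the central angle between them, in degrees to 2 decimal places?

45.83°

With latitudes φ₁ = -53.490°, φ₂ = -58.750° and longitude difference Δλ = -88.200°:
cos c = sin φ₁ sin φ₂ + cos φ₁ cos φ₂ cos Δλ = (-0.8038)(-0.8549) + (0.5950)(0.5188)(0.0314) = 0.69683,
so c = arccos(0.69683) = 0.79982 rad.
So the angular separation is 45.83°.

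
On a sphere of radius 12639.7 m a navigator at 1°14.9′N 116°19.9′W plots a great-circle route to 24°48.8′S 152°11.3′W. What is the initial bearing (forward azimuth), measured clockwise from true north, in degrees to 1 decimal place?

With φ₁ = 0.0218, φ₂ = -0.4331, Δλ = -0.6258 rad, the forward-azimuth formula gives
θ = atan2( sin Δλ cos φ₂ , cos φ₁ sin φ₂ − sin φ₁ cos φ₂ cos Δλ ) = atan2(-0.5317, -0.4356) = -129.33°.
Adding 360° brings this into [0°, 360°): 230.7°.

230.7°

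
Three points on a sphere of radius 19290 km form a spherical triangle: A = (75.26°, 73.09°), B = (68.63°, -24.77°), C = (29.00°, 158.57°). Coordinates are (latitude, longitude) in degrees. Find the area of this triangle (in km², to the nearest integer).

79549719 km²

Side lengths (central angles): a = 1.4371, b = 1.0628, c = 0.4780 rad; semiperimeter s = 1.4890.
By l'Huilier's theorem, tan(E/4) = √[tan(s/2) tan((s−a)/2) tan((s−b)/2) tan((s−c)/2)], giving spherical excess E = 0.2138 rad.
Area = E·R² = 0.2138 × (19290)² ≈ 79549719 km².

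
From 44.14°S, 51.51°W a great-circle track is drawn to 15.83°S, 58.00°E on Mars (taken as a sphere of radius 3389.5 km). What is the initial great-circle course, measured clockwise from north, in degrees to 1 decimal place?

114.8°

With φ₁ = -0.7704, φ₂ = -0.2763, Δλ = 1.9113 rad, the forward-azimuth formula gives
θ = atan2( sin Δλ cos φ₂ , cos φ₁ sin φ₂ − sin φ₁ cos φ₂ cos Δλ ) = atan2(0.9068, -0.4195) = 114.83°.
So the initial bearing is 114.8°.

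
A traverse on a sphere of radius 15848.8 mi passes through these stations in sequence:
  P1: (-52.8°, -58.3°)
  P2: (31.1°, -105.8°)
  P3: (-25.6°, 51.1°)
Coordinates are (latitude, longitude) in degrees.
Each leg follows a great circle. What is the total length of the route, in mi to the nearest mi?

Leg P1→P2: central angle 1.6325 rad, distance 25873.4 mi.
Leg P2→P3: central angle 2.7748 rad, distance 43977.2 mi.
Total: 25873.4 + 43977.2 ≈ 69851 mi.

69851 mi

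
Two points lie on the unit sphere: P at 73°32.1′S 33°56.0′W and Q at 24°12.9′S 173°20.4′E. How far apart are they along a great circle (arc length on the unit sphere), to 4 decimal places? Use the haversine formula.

With latitudes φ₁ = -73.535°, φ₂ = -24.215° and longitude difference Δλ = -152.727°:
Haversine: a = sin²(Δφ/2) + cos φ₁ cos φ₂ sin²(Δλ/2) = 0.1741 + (0.2834)(0.9120)(0.9444) = 0.41821.
Central angle c = 2·arcsin(√a) = 1.40647 rad.
On the unit sphere the arc length equals the central angle: 1.4065.

1.4065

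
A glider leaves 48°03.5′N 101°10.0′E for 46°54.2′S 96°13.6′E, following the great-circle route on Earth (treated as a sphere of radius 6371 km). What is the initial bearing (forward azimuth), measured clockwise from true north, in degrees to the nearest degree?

With φ₁ = 0.8388, φ₂ = -0.8186, Δλ = -0.0862 rad, the forward-azimuth formula gives
θ = atan2( sin Δλ cos φ₂ , cos φ₁ sin φ₂ − sin φ₁ cos φ₂ cos Δλ ) = atan2(-0.0588, -0.9944) = -176.61°.
Adding 360° brings this into [0°, 360°): 183°.

183°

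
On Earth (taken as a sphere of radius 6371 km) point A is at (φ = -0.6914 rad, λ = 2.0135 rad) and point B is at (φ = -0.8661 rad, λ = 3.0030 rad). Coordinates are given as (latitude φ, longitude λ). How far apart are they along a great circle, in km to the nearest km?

With latitudes φ₁ = -39.614°, φ₂ = -49.624° and longitude difference Δλ = 56.694°:
cos c = sin φ₁ sin φ₂ + cos φ₁ cos φ₂ cos Δλ = (-0.6376)(-0.7618) + (0.7704)(0.6478)(0.5491) = 0.75977,
so c = arccos(0.75977) = 0.70784 rad.
Distance = R·c = 6371 × 0.7078 ≈ 4510 km.

4510 km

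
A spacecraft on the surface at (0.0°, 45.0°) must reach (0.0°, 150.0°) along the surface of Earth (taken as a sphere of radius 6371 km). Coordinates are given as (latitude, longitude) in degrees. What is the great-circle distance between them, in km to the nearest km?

Let φ₁ = 0.0000 rad, φ₂ = 0.0000 rad, and Δλ = 1.8326 rad.
cos c = sin φ₁ sin φ₂ + cos φ₁ cos φ₂ cos Δλ = (0.0000)(0.0000) + (1.0000)(1.0000)(-0.2588) = -0.25882,
so c = arccos(-0.25882) = 1.83260 rad.
Distance = R·c = 6371 × 1.8326 ≈ 11675 km.

11675 km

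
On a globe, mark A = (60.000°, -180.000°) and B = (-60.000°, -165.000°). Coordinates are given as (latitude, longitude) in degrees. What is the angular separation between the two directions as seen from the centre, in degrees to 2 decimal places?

120.57°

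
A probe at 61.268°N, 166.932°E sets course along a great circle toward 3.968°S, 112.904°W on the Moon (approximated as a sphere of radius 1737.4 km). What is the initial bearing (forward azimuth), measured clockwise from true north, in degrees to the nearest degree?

Δλ = 80.164° = 1.3991 rad.
y = sin Δλ · cos φ₂ = (0.9853)(0.9976) = 0.9829
x = cos φ₁ sin φ₂ − sin φ₁ cos φ₂ cos Δλ = (0.4807)(-0.0692) − (0.8769)(0.9976)(0.1708) = -0.1827
θ = atan2(y, x) = 100.53°, so the bearing is 101°.

101°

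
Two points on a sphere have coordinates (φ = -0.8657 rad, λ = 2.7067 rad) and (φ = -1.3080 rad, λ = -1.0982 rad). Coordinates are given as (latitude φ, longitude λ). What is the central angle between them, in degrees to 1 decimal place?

Let φ₁ = -0.8657 rad, φ₂ = -1.3080 rad, and Δλ = 2.4783 rad.
cos c = sin φ₁ sin φ₂ + cos φ₁ cos φ₂ cos Δλ = (-0.7615)(-0.9657) + (0.6481)(0.2598)(-0.7880) = 0.60274,
so c = arccos(0.60274) = 0.92387 rad.
So the angular separation is 52.9°.

52.9°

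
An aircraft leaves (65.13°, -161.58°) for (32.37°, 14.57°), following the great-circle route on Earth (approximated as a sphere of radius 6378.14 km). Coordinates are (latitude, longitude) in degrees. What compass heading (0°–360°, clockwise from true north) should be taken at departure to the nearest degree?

Δλ = 176.150° = 3.0744 rad.
y = sin Δλ · cos φ₂ = (0.0671)(0.8446) = 0.0567
x = cos φ₁ sin φ₂ − sin φ₁ cos φ₂ cos Δλ = (0.4206)(0.5354) − (0.9073)(0.8446)(-0.9977) = 0.9897
θ = atan2(y, x) = 3.28°, so the bearing is 3°.

3°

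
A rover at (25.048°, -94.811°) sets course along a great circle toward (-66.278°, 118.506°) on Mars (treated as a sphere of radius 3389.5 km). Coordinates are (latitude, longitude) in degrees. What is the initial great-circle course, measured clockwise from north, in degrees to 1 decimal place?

197.8°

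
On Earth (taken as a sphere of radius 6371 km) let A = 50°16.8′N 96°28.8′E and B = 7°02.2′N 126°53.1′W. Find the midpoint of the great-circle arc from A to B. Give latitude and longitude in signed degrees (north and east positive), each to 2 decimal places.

The central angle between A and B is δ = 1.9464 rad.
With f = 0.5, the slerp weights are sin((1−f)δ)/sin δ = 0.8887 and sin(fδ)/sin δ = 0.8887.
Weighted sum of the unit vectors: (0.8887)·(-0.0721,0.6350,0.7692) + (0.8887)·(-0.5957,-0.7938,0.1225) = (-0.5934, -0.1412, 0.7924).
Converting back: φ = atan2(z, √(x²+y²)) = 52.41°, λ = atan2(y, x) = -166.62°.

52.41°, -166.62°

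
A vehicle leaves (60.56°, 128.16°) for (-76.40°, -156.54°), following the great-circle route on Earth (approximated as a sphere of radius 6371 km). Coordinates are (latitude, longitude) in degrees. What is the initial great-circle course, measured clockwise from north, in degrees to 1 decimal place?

156.8°

With φ₁ = 1.0570, φ₂ = -1.3334, Δλ = 1.3142 rad, the forward-azimuth formula gives
θ = atan2( sin Δλ cos φ₂ , cos φ₁ sin φ₂ − sin φ₁ cos φ₂ cos Δλ ) = atan2(0.2274, -0.5297) = 156.76°.
So the initial bearing is 156.8°.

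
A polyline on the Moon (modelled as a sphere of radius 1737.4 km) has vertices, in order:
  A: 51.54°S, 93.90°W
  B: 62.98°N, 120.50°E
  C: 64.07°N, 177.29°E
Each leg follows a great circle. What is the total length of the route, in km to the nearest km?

5551 km

Leg A→B: central angle 2.7672 rad, distance 4807.7 km.
Leg B→C: central angle 0.4276 rad, distance 742.9 km.
Total: 4807.7 + 742.9 ≈ 5551 km.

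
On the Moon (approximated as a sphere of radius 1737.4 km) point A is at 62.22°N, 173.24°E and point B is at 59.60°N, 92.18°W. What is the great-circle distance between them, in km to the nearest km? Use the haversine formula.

1271 km

In radians: φ₁ = 1.0859, φ₂ = 1.0402, Δλ = 94.580° = 1.6507 rad.
Haversine: a = sin²(Δφ/2) + cos φ₁ cos φ₂ sin²(Δλ/2) = 0.0005 + (0.4661)(0.5060)(0.5399) = 0.12786.
Central angle c = 2·arcsin(√a) = 0.73135 rad.
Distance = R·c = 1737.4 × 0.7314 ≈ 1271 km.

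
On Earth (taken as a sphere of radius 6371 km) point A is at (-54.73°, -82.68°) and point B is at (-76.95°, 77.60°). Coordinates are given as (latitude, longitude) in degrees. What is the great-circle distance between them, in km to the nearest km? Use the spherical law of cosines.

In radians: φ₁ = -0.9552, φ₂ = -1.3430, Δλ = 160.280° = 2.7974 rad.
cos c = sin φ₁ sin φ₂ + cos φ₁ cos φ₂ cos Δλ = (-0.8164)(-0.9742) + (0.5774)(0.2258)(-0.9414) = 0.67262,
so c = arccos(0.67262) = 0.83306 rad.
Distance = R·c = 6371 × 0.8331 ≈ 5307 km.

5307 km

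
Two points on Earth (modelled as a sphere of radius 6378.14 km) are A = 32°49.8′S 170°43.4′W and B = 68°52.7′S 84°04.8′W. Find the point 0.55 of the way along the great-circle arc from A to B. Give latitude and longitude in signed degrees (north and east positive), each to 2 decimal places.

The central angle between A and B is δ = 1.0199 rad.
With f = 0.55, the slerp weights are sin((1−f)δ)/sin δ = 0.5199 and sin(fδ)/sin δ = 0.6244.
Weighted sum of the unit vectors: (0.5199)·(-0.8293,-0.1355,-0.5421) + (0.6244)·(0.0372,-0.3584,-0.9328) = (-0.4080, -0.2942, -0.8643).
Converting back: φ = atan2(z, √(x²+y²)) = -59.80°, λ = atan2(y, x) = -144.20°.

-59.80°, -144.20°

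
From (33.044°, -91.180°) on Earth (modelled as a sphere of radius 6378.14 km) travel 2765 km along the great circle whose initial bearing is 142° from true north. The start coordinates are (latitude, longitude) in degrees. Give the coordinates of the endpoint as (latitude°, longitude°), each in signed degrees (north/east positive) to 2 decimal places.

Angular distance δ = d/R = 2765/6378.14 = 0.43351 rad; initial bearing θ = 2.4784 rad.
sin φ₂ = sin φ₁ cos δ + cos φ₁ sin δ cos θ = (0.5453)(0.9075) + (0.8383)(0.4201)(-0.7880) = 0.2174, so φ₂ = 12.55°.
Δλ = atan2(sin θ sin δ cos φ₁, cos δ − sin φ₁ sin φ₂) = atan2(0.2168, 0.7890) = 15.364°.
λ₂ = -91.180° + 15.364° = -75.82°.

12.55°, -75.82°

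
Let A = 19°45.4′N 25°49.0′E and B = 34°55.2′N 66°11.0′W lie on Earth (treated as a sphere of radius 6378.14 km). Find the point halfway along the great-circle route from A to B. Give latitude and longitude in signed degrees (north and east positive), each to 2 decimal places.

36.59°, -16.11°

Central angle δ = 1.4035 rad. Interpolating on the sphere with fraction f = 0.5:
P = [sin((1−f)δ)·A + sin(fδ)·B] / sin δ = 0.6547·A + 0.6547·B in Cartesian coordinates,
giving P = (0.7714, -0.2228, 0.5961), i.e. latitude 36.59°, longitude -16.11°.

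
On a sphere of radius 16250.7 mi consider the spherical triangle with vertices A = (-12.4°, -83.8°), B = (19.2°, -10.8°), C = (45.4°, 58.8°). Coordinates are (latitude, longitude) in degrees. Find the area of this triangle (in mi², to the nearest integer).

187141017 mi²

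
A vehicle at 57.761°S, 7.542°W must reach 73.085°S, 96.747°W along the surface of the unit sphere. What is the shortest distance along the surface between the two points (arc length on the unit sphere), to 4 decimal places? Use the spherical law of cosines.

In radians: φ₁ = -1.0081, φ₂ = -1.2756, Δλ = -89.205° = -1.5569 rad.
cos c = sin φ₁ sin φ₂ + cos φ₁ cos φ₂ cos Δλ = (-0.8458)(-0.9567) + (0.5335)(0.2910)(0.0139) = 0.81139,
so c = arccos(0.81139) = 0.62427 rad.
On the unit sphere the arc length equals the central angle: 0.6243.

0.6243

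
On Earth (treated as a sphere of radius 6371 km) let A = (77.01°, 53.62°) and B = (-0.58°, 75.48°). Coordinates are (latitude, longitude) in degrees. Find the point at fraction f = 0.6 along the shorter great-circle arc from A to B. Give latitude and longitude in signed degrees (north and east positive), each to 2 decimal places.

30.71°, 72.51°

The central angle between A and B is δ = 1.3707 rad.
With f = 0.6, the slerp weights are sin((1−f)δ)/sin δ = 0.5318 and sin(fδ)/sin δ = 0.7477.
Weighted sum of the unit vectors: (0.5318)·(0.1333,0.1810,0.9744) + (0.7477)·(0.2507,0.9680,-0.0101) = (0.2584, 0.8200, 0.5107).
Converting back: φ = atan2(z, √(x²+y²)) = 30.71°, λ = atan2(y, x) = 72.51°.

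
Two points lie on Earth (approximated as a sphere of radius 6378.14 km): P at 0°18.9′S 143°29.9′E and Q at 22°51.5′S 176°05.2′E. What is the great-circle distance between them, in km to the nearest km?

With latitudes φ₁ = -0.315°, φ₂ = -22.858° and longitude difference Δλ = 32.588°:
Haversine: a = sin²(Δφ/2) + cos φ₁ cos φ₂ sin²(Δλ/2) = 0.0382 + (1.0000)(0.9215)(0.0787) = 0.11074.
Central angle c = 2·arcsin(√a) = 0.67850 rad.
Distance = R·c = 6378.14 × 0.6785 ≈ 4328 km.

4328 km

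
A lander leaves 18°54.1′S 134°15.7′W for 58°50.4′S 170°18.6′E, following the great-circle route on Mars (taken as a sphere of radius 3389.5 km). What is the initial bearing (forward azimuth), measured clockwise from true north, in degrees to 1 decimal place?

Δλ = -55.428° = -0.9674 rad.
y = sin Δλ · cos φ₂ = (-0.8234)(0.5174) = -0.4261
x = cos φ₁ sin φ₂ − sin φ₁ cos φ₂ cos Δλ = (0.9461)(-0.8557) − (-0.3239)(0.5174)(0.5674) = -0.7145
θ = atan2(y, x) = -149.19°; adding 360° gives 210.8°.

210.8°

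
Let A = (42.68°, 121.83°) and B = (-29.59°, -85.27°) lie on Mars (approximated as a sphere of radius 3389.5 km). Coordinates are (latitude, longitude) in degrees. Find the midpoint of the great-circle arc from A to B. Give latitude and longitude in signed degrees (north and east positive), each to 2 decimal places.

Central angle δ = 2.6994 rad. Interpolating on the sphere with fraction f = 0.5:
P = [sin((1−f)δ)·A + sin(fδ)·B] / sin δ = 2.2802·A + 2.2802·B in Cartesian coordinates,
giving P = (-0.7206, -0.5519, 0.4198), i.e. latitude 24.82°, longitude -142.55°.

24.82°, -142.55°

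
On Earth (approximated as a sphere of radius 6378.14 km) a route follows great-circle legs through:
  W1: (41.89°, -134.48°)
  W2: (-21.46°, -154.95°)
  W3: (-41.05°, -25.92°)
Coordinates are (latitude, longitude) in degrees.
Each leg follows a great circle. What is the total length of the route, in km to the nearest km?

18675 km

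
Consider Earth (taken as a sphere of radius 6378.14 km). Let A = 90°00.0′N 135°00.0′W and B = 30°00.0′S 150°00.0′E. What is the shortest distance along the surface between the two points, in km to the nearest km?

13358 km

Let φ₁ = 1.5708 rad, φ₂ = -0.5236 rad, and Δλ = -1.3090 rad.
cos c = sin φ₁ sin φ₂ + cos φ₁ cos φ₂ cos Δλ = (1.0000)(-0.5000) + (0.0000)(0.8660)(0.2588) = -0.50000,
so c = arccos(-0.50000) = 2.09440 rad.
Distance = R·c = 6378.14 × 2.0944 ≈ 13358 km.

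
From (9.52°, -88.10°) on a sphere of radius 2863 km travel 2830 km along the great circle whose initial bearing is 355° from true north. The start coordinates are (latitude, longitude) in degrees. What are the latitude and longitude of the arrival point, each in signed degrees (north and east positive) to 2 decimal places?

65.71°, -98.29°

Angular distance δ = d/R = 2830/2863 = 0.98847 rad; initial bearing θ = 6.1959 rad.
sin φ₂ = sin φ₁ cos δ + cos φ₁ sin δ cos θ = (0.1654)(0.5500) + (0.9862)(0.8352)(0.9962) = 0.9115, so φ₂ = 65.71°.
Δλ = atan2(sin θ sin δ cos φ₁, cos δ − sin φ₁ sin φ₂) = atan2(-0.0718, 0.3992) = -10.194°.
λ₂ = -88.100° − 10.194° = -98.29°.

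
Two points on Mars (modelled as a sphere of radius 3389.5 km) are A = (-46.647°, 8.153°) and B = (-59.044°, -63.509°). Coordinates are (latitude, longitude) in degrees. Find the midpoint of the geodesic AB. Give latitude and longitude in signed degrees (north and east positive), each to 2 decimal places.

-58.30°, -21.77°

The central angle between A and B is δ = 0.7456 rad.
With f = 0.5, the slerp weights are sin((1−f)δ)/sin δ = 0.5369 and sin(fδ)/sin δ = 0.5369.
Weighted sum of the unit vectors: (0.5369)·(0.6796,0.0974,-0.7271) + (0.5369)·(0.2294,-0.4604,-0.8576) = (0.4880, -0.1949, -0.8508).
Converting back: φ = atan2(z, √(x²+y²)) = -58.30°, λ = atan2(y, x) = -21.77°.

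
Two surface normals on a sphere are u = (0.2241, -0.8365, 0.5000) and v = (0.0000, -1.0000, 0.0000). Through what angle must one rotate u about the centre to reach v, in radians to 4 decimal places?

0.5799 rad

u·v = 0.8365; |u| = 1.0000, |v| = 1.0000.
cos θ = (u·v)/(|u||v|) = 0.8365, so θ = 0.5799 rad.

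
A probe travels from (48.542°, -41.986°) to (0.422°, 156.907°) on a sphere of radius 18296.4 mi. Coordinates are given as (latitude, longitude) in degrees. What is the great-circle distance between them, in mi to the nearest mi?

In radians: φ₁ = 0.8472, φ₂ = 0.0074, Δλ = -161.107° = -2.8118 rad.
cos c = sin φ₁ sin φ₂ + cos φ₁ cos φ₂ cos Δλ = (0.7494)(0.0074) + (0.6621)(1.0000)(-0.9461) = -0.62086,
so c = arccos(-0.62086) = 2.24064 rad.
Distance = R·c = 18296.4 × 2.2406 ≈ 40996 mi.

40996 mi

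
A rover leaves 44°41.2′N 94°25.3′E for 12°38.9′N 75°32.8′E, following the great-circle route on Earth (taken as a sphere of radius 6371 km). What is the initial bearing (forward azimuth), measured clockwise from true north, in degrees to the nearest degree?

Δλ = -18.875° = -0.3294 rad.
y = sin Δλ · cos φ₂ = (-0.3235)(0.9757) = -0.3157
x = cos φ₁ sin φ₂ − sin φ₁ cos φ₂ cos Δλ = (0.7110)(0.2190) − (0.7032)(0.9757)(0.9462) = -0.4936
θ = atan2(y, x) = -147.40°; adding 360° gives 213°.

213°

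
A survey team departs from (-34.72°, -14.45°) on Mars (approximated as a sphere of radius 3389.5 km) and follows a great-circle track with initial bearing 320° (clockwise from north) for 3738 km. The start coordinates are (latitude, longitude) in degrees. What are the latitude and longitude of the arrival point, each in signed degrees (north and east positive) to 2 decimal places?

Angular distance δ = d/R = 3738/3389.5 = 1.10282 rad; initial bearing θ = 5.5851 rad.
sin φ₂ = sin φ₁ cos δ + cos φ₁ sin δ cos θ = (-0.5696)(0.4511) + (0.8219)(0.8925)(0.7660) = 0.3050, so φ₂ = 17.76°.
Δλ = atan2(sin θ sin δ cos φ₁, cos δ − sin φ₁ sin φ₂) = atan2(-0.4715, 0.6248) = -37.041°.
λ₂ = -14.450° − 37.041° = -51.49°.

17.76°, -51.49°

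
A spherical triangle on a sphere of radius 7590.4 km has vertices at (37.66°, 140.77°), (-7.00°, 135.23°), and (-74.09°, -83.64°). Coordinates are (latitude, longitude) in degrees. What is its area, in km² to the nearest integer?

25494500 km²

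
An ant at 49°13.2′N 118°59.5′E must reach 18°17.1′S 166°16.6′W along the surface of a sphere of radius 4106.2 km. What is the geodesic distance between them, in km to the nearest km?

6755 km

Let φ₁ = 0.8591 rad, φ₂ = -0.3191 rad, and Δλ = 1.3043 rad.
Haversine: a = sin²(Δφ/2) + cos φ₁ cos φ₂ sin²(Δλ/2) = 0.3087 + (0.6532)(0.9495)(0.3683) = 0.53713.
Central angle c = 2·arcsin(√a) = 1.64512 rad.
Distance = R·c = 4106.2 × 1.6451 ≈ 6755 km.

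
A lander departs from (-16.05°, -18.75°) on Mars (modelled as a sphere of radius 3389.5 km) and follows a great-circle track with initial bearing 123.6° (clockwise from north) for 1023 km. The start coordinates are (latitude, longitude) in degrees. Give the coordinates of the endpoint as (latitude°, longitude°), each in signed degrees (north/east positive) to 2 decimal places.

Angular distance δ = d/R = 1023/3389.5 = 0.30181 rad; initial bearing θ = 2.1572 rad.
sin φ₂ = sin φ₁ cos δ + cos φ₁ sin δ cos θ = (-0.2765)(0.9548) + (0.9610)(0.2973)(-0.5534) = -0.4221, so φ₂ = -24.96°.
Δλ = atan2(sin θ sin δ cos φ₁, cos δ − sin φ₁ sin φ₂) = atan2(0.2379, 0.8381) = 15.849°.
λ₂ = -18.750° + 15.849° = -2.90°.

-24.96°, -2.90°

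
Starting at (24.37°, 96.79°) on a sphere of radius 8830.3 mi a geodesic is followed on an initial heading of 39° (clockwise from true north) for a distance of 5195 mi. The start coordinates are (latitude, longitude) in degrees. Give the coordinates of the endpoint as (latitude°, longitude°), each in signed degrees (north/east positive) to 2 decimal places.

47.40°, 127.85°

Angular distance δ = d/R = 5195/8830.3 = 0.58832 rad; initial bearing θ = 0.6807 rad.
sin φ₂ = sin φ₁ cos δ + cos φ₁ sin δ cos θ = (0.4126)(0.8319) + (0.9109)(0.5550)(0.7771) = 0.7361, so φ₂ = 47.40°.
Δλ = atan2(sin θ sin δ cos φ₁, cos δ − sin φ₁ sin φ₂) = atan2(0.3181, 0.5281) = 31.063°.
λ₂ = 96.790° + 31.063° = 127.85°.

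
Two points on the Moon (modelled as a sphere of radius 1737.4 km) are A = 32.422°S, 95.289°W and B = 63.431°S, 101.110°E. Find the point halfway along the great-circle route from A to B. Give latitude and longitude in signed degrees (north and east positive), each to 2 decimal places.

The central angle between A and B is δ = 1.4532 rad.
With f = 0.5, the slerp weights are sin((1−f)δ)/sin δ = 0.6689 and sin(fδ)/sin δ = 0.6689.
Weighted sum of the unit vectors: (0.6689)·(-0.0778,-0.8405,-0.5362) + (0.6689)·(-0.0862,0.4389,-0.8944) = (-0.1097, -0.2687, -0.9570).
Converting back: φ = atan2(z, √(x²+y²)) = -73.13°, λ = atan2(y, x) = -112.21°.

-73.13°, -112.21°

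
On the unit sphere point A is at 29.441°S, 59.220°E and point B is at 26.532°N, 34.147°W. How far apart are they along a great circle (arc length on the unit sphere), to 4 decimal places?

1.8393

With latitudes φ₁ = -29.441°, φ₂ = 26.532° and longitude difference Δλ = -93.367°:
cos c = sin φ₁ sin φ₂ + cos φ₁ cos φ₂ cos Δλ = (-0.4915)(0.4467) + (0.8709)(0.8947)(-0.0587) = -0.26532,
so c = arccos(-0.26532) = 1.83934 rad.
On the unit sphere the arc length equals the central angle: 1.8393.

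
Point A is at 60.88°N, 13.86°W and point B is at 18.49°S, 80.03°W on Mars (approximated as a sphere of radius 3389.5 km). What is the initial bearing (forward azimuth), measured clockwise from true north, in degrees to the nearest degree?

With φ₁ = 1.0626, φ₂ = -0.3227, Δλ = -1.1549 rad, the forward-azimuth formula gives
θ = atan2( sin Δλ cos φ₂ , cos φ₁ sin φ₂ − sin φ₁ cos φ₂ cos Δλ ) = atan2(-0.8675, -0.4891) = -119.41°.
Adding 360° brings this into [0°, 360°): 241°.

241°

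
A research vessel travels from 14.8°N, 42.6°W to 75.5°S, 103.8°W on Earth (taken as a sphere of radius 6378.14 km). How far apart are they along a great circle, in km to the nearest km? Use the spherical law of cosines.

In radians: φ₁ = 0.2583, φ₂ = -1.3177, Δλ = -61.200° = -1.0681 rad.
cos c = sin φ₁ sin φ₂ + cos φ₁ cos φ₂ cos Δλ = (0.2554)(-0.9681) + (0.9668)(0.2504)(0.4818) = -0.13069,
so c = arccos(-0.13069) = 1.70186 rad.
Distance = R·c = 6378.14 × 1.7019 ≈ 10855 km.

10855 km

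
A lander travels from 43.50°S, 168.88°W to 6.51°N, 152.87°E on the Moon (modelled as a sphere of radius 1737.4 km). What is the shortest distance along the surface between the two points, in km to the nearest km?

1844 km

With latitudes φ₁ = -43.500°, φ₂ = 6.510° and longitude difference Δλ = -38.250°:
Haversine: a = sin²(Δφ/2) + cos φ₁ cos φ₂ sin²(Δλ/2) = 0.1787 + (0.7254)(0.9936)(0.1073) = 0.25603.
Central angle c = 2·arcsin(√a) = 1.06108 rad.
Distance = R·c = 1737.4 × 1.0611 ≈ 1844 km.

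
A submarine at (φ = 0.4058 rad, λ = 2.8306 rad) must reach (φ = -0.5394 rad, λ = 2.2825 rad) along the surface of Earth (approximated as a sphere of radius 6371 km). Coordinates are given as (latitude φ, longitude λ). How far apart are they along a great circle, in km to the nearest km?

6890 km

In radians: φ₁ = 0.4058, φ₂ = -0.5394, Δλ = -31.404° = -0.5481 rad.
cos c = sin φ₁ sin φ₂ + cos φ₁ cos φ₂ cos Δλ = (0.3948)(-0.5136) + (0.9188)(0.8580)(0.8535) = 0.47010,
so c = arccos(0.47010) = 1.08139 rad.
Distance = R·c = 6371 × 1.0814 ≈ 6890 km.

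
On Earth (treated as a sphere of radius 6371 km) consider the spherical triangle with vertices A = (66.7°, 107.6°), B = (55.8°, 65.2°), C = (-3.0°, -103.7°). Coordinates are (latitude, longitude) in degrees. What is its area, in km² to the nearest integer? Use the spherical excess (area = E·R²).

21905403 km²

Side lengths (central angles): a = 2.2069, b = 1.9666, c = 0.3929 rad; semiperimeter s = 2.2832.
By l'Huilier's theorem, tan(E/4) = √[tan(s/2) tan((s−a)/2) tan((s−b)/2) tan((s−c)/2)], giving spherical excess E = 0.5397 rad.
Area = E·R² = 0.5397 × (6371)² ≈ 21905403 km².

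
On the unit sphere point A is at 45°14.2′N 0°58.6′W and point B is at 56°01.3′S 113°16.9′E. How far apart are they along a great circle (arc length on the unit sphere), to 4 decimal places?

2.4196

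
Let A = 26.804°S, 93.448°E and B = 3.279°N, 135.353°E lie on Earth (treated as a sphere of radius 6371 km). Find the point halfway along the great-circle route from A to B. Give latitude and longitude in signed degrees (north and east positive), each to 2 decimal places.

-12.57°, 115.63°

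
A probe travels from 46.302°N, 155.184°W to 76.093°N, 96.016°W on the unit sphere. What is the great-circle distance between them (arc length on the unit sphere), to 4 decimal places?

0.6650

In radians: φ₁ = 0.8081, φ₂ = 1.3281, Δλ = 59.168° = 1.0327 rad.
cos c = sin φ₁ sin φ₂ + cos φ₁ cos φ₂ cos Δλ = (0.7230)(0.9707) + (0.6909)(0.2403)(0.5125) = 0.78690,
so c = arccos(0.78690) = 0.66503 rad.
On the unit sphere the arc length equals the central angle: 0.6650.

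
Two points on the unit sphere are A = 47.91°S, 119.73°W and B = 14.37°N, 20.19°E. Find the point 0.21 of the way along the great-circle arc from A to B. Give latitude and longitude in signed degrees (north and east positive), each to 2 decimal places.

-55.10°, -75.55°

Central angle δ = 2.3199 rad. Interpolating on the sphere with fraction f = 0.21:
P = [sin((1−f)δ)·A + sin(fδ)·B] / sin δ = 1.3190·A + 0.6393·B in Cartesian coordinates,
giving P = (0.1428, -0.5540, -0.8202), i.e. latitude -55.10°, longitude -75.55°.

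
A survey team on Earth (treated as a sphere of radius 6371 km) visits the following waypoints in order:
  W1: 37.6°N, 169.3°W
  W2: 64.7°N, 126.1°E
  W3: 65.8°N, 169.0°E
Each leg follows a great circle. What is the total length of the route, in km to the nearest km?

Leg W1→W2: central angle 0.7998 rad, distance 5095.5 km.
Leg W2→W3: central angle 0.3079 rad, distance 1961.9 km.
Total: 5095.5 + 1961.9 ≈ 7057 km.

7057 km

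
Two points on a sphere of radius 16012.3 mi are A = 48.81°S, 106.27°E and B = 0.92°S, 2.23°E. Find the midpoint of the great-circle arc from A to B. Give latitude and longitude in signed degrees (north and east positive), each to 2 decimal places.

The central angle between A and B is δ = 1.7190 rad.
With f = 0.5, the slerp weights are sin((1−f)δ)/sin δ = 0.7659 and sin(fδ)/sin δ = 0.7659.
Weighted sum of the unit vectors: (0.7659)·(-0.1845,0.6322,-0.7525) + (0.7659)·(0.9991,0.0389,-0.0161) = (0.6239, 0.5140, -0.5887).
Converting back: φ = atan2(z, √(x²+y²)) = -36.06°, λ = atan2(y, x) = 39.48°.

-36.06°, 39.48°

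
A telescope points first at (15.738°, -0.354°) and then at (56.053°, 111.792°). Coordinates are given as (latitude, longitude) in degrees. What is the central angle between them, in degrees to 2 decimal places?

88.72°

In radians: φ₁ = 0.2747, φ₂ = 0.9783, Δλ = 112.146° = 1.9573 rad.
Haversine: a = sin²(Δφ/2) + cos φ₁ cos φ₂ sin²(Δλ/2) = 0.1188 + (0.9625)(0.5584)(0.6885) = 0.48880.
Central angle c = 2·arcsin(√a) = 1.54840 rad.
So the angular separation is 88.72°.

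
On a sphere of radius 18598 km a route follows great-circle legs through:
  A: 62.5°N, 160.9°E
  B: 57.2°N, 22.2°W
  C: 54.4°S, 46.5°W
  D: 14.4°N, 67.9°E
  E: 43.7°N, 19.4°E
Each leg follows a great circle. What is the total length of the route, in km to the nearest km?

Leg A→B: central angle 1.0520 rad, distance 19565.3 km.
Leg B→C: central angle 1.9780 rad, distance 36787.2 km.
Leg C→D: central angle 2.0210 rad, distance 37586.2 km.
Leg D→E: central angle 0.8817 rad, distance 16398.4 km.
Total: 19565.3 + 36787.2 + 37586.2 + 16398.4 ≈ 110337 km.

110337 km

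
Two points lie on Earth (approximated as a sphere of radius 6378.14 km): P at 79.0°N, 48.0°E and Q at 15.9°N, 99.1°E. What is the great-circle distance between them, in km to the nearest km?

Let φ₁ = 1.3788 rad, φ₂ = 0.2775 rad, and Δλ = 0.8919 rad.
Haversine: a = sin²(Δφ/2) + cos φ₁ cos φ₂ sin²(Δλ/2) = 0.2738 + (0.1908)(0.9617)(0.1860) = 0.30792.
Central angle c = 2·arcsin(√a) = 1.17650 rad.
Distance = R·c = 6378.14 × 1.1765 ≈ 7504 km.

7504 km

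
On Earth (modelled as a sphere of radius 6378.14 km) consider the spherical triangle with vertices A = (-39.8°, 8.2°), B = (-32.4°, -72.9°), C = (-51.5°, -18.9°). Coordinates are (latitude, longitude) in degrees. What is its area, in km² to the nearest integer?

Side lengths (central angles): a = 0.7550, b = 0.3852, c = 1.1115 rad; semiperimeter s = 1.1258.
By l'Huilier's theorem, tan(E/4) = √[tan(s/2) tan((s−a)/2) tan((s−b)/2) tan((s−c)/2)], giving spherical excess E = 0.0727 rad.
Area = E·R² = 0.0727 × (6378.14)² ≈ 2956058 km².

2956058 km²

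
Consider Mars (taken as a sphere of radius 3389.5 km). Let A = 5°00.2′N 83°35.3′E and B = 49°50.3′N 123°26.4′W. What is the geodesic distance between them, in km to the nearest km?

7121 km

Let φ₁ = 0.0873 rad, φ₂ = 0.8698 rad, and Δλ = 2.6699 rad.
cos c = sin φ₁ sin φ₂ + cos φ₁ cos φ₂ cos Δλ = (0.0872)(0.7642) + (0.9962)(0.6449)(-0.8908) = -0.50567,
so c = arccos(-0.50567) = 2.10095 rad.
Distance = R·c = 3389.5 × 2.1010 ≈ 7121 km.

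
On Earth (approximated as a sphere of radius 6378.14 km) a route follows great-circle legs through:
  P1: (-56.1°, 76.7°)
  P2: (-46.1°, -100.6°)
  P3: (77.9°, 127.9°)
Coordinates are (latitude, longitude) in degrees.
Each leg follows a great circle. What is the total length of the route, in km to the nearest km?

24600 km

Leg P1→P2: central angle 1.3574 rad, distance 8657.9 km.
Leg P2→P3: central angle 2.4995 rad, distance 15942.3 km.
Total: 8657.9 + 15942.3 ≈ 24600 km.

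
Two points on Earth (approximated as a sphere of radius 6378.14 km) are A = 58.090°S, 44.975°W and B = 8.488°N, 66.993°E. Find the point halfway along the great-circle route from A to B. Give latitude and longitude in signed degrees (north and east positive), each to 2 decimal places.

-36.99°, 35.22°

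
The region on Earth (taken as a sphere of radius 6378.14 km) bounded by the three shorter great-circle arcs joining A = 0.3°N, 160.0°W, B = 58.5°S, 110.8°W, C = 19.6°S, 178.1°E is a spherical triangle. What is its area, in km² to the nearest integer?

Side lengths (central angles): a = 1.1091, b = 0.5109, c = 1.2271 rad; semiperimeter s = 1.4236.
By l'Huilier's theorem, tan(E/4) = √[tan(s/2) tan((s−a)/2) tan((s−b)/2) tan((s−c)/2)], giving spherical excess E = 0.3246 rad.
Area = E·R² = 0.3246 × (6378.14)² ≈ 13205776 km².

13205776 km²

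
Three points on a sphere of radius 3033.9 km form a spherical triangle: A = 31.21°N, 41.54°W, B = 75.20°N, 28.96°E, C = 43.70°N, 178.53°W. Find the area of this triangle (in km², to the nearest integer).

5357586 km²

Side lengths (central angles): a = 1.0424, b = 1.6651, c = 0.9595 rad; semiperimeter s = 1.8335.
By l'Huilier's theorem, tan(E/4) = √[tan(s/2) tan((s−a)/2) tan((s−b)/2) tan((s−c)/2)], giving spherical excess E = 0.5821 rad.
Area = E·R² = 0.5821 × (3033.9)² ≈ 5357586 km².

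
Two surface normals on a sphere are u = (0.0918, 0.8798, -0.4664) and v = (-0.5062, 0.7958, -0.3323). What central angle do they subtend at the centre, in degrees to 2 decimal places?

36.03°

u·v = 0.8087; |u| = 1.0000, |v| = 1.0000.
cos θ = (u·v)/(|u||v|) = 0.8087, so θ = 36.03°.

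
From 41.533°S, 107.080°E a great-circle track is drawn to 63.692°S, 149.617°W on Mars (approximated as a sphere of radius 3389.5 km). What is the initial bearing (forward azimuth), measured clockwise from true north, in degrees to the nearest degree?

150°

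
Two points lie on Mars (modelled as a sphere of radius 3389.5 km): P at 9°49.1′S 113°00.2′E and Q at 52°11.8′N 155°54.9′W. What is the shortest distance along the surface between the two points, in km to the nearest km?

In radians: φ₁ = -0.1714, φ₂ = 0.9110, Δλ = 91.082° = 1.5897 rad.
cos c = sin φ₁ sin φ₂ + cos φ₁ cos φ₂ cos Δλ = (-0.1705)(0.7901) + (0.9854)(0.6130)(-0.0189) = -0.14614,
so c = arccos(-0.14614) = 1.71746 rad.
Distance = R·c = 3389.5 × 1.7175 ≈ 5821 km.

5821 km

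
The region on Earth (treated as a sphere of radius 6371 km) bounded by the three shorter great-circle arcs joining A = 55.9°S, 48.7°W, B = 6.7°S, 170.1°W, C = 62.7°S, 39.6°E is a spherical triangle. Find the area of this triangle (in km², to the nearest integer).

38164480 km²

Side lengths (central angles): a = 1.8671, b = 0.7326, c = 1.7655 rad; semiperimeter s = 2.1826.
By l'Huilier's theorem, tan(E/4) = √[tan(s/2) tan((s−a)/2) tan((s−b)/2) tan((s−c)/2)], giving spherical excess E = 0.9403 rad.
Area = E·R² = 0.9403 × (6371)² ≈ 38164480 km².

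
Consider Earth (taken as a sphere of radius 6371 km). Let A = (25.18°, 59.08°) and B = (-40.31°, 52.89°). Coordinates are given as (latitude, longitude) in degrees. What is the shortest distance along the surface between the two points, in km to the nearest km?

With latitudes φ₁ = 25.180°, φ₂ = -40.310° and longitude difference Δλ = -6.190°:
cos c = sin φ₁ sin φ₂ + cos φ₁ cos φ₂ cos Δλ = (0.4255)(-0.6469) + (0.9050)(0.7626)(0.9942) = 0.41083,
so c = arccos(0.41083) = 1.14743 rad.
Distance = R·c = 6371 × 1.1474 ≈ 7310 km.

7310 km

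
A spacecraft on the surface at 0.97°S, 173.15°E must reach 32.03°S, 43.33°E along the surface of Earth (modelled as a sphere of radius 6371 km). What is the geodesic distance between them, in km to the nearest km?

13595 km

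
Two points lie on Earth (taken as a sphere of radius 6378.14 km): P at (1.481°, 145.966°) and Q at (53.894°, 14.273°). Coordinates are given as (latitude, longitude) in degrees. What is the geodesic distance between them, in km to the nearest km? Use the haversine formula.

12443 km

In radians: φ₁ = 0.0258, φ₂ = 0.9406, Δλ = -131.693° = -2.2985 rad.
Haversine: a = sin²(Δφ/2) + cos φ₁ cos φ₂ sin²(Δλ/2) = 0.1950 + (0.9997)(0.5893)(0.8326) = 0.68547.
Central angle c = 2·arcsin(√a) = 1.95082 rad.
Distance = R·c = 6378.14 × 1.9508 ≈ 12443 km.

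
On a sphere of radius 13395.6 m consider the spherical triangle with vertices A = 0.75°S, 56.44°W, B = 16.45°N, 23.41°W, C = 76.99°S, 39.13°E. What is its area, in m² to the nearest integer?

Side lengths (central angles): a = 1.7481, b = 1.5799, c = 0.6430 rad; semiperimeter s = 1.9855.
By l'Huilier's theorem, tan(E/4) = √[tan(s/2) tan((s−a)/2) tan((s−b)/2) tan((s−c)/2)], giving spherical excess E = 0.6844 rad.
Area = E·R² = 0.6844 × (13395.6)² ≈ 122814693 m².

122814693 m²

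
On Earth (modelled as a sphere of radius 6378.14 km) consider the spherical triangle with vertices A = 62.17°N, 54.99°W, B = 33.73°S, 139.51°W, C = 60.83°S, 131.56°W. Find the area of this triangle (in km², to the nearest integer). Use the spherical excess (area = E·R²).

Side lengths (central angles): a = 0.4815, b = 2.3736, c = 2.0420 rad; semiperimeter s = 2.4486.
By l'Huilier's theorem, tan(E/4) = √[tan(s/2) tan((s−a)/2) tan((s−b)/2) tan((s−c)/2)], giving spherical excess E = 0.7096 rad.
Area = E·R² = 0.7096 × (6378.14)² ≈ 28867324 km².

28867324 km²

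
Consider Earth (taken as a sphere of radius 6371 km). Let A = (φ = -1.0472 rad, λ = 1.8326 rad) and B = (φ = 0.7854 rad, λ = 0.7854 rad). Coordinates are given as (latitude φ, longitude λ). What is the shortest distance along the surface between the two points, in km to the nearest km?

With latitudes φ₁ = -60.000°, φ₂ = 45.000° and longitude difference Δλ = -60.000°:
cos c = sin φ₁ sin φ₂ + cos φ₁ cos φ₂ cos Δλ = (-0.8660)(0.7071) + (0.5000)(0.7071)(0.5000) = -0.43560,
so c = arccos(-0.43560) = 2.02150 rad.
Distance = R·c = 6371 × 2.0215 ≈ 12879 km.

12879 km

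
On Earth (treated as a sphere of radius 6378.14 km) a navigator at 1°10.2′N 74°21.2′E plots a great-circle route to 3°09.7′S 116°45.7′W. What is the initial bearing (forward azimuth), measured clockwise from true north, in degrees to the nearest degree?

100°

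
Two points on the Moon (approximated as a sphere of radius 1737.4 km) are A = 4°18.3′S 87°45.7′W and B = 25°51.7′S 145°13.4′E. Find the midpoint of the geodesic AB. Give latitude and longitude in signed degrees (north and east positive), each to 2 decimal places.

-31.01°, -145.39°

Central angle δ = 2.1030 rad. Interpolating on the sphere with fraction f = 0.5:
P = [sin((1−f)δ)·A + sin(fδ)·B] / sin δ = 1.0075·A + 1.0075·B in Cartesian coordinates,
giving P = (-0.7055, -0.4868, -0.5151), i.e. latitude -31.01°, longitude -145.39°.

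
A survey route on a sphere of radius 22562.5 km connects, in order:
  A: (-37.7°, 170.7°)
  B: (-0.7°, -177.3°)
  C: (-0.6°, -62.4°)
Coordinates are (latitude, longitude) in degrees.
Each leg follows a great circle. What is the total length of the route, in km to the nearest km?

60448 km

Leg A→B: central angle 0.6740 rad, distance 15206.6 km.
Leg B→C: central angle 2.0052 rad, distance 45241.9 km.
Total: 15206.6 + 45241.9 ≈ 60448 km.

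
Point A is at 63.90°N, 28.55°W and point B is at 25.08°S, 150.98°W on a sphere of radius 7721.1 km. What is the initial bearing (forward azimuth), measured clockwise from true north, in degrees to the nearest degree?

288°

With φ₁ = 1.1153, φ₂ = -0.4377, Δλ = -2.1368 rad, the forward-azimuth formula gives
θ = atan2( sin Δλ cos φ₂ , cos φ₁ sin φ₂ − sin φ₁ cos φ₂ cos Δλ ) = atan2(-0.7645, 0.2497) = -71.91°.
Adding 360° brings this into [0°, 360°): 288°.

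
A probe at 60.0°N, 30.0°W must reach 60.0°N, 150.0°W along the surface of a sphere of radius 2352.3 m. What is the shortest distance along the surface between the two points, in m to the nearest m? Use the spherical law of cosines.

2107 m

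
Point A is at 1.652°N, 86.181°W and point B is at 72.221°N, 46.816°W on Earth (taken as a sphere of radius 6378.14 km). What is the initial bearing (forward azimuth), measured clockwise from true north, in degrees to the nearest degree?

12°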